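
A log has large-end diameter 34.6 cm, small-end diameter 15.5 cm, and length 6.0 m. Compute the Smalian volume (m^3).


Smalian: V = (A1 + A2)/2 * L,  A = pi*(D/200)^2
A1 = pi*(34.6/200)^2 = 0.094025 m^2
A2 = pi*(15.5/200)^2 = 0.018869 m^2
V = (0.094025+0.018869)/2*6.0 = 0.3387 m^3

0.3387


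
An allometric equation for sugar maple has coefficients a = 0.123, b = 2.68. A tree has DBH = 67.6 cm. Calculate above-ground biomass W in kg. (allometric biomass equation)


Formula: W = a * DBH^b  (allometric power law)
DBH^b = 67.6^2.68 = 80215.2876
W = 0.123 * 80215.2876 = 9866.5 kg

9866.5


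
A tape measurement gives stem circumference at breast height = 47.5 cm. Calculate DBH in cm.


Formula: DBH = C / pi
DBH = 47.5 / pi
pi = 3.14159...
DBH = 15.1 cm

15.1


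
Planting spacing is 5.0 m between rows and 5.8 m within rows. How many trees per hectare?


Formula: TPH = 10000 m^2/ha / (spacing_x * spacing_y)
Area per tree = 5.0 m * 5.8 m = 29.0 m^2
TPH = 10000 / 29.0 = 345 trees/ha

345


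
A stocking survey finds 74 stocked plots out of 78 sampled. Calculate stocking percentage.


Formula: Stocking % = stocked plots / total plots * 100
Stocking = 74 / 78 * 100
Stocking = 0.9487 * 100 = 94.9%

94.9


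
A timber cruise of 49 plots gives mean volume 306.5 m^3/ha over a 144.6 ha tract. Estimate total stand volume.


Formula: Total Volume = Mean Volume per ha * Total Area
Total Volume = 306.5 m^3/ha * 144.6 ha
Total Volume = 44320 m^3

44320


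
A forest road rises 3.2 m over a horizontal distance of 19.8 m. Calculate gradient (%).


Formula: Gradient = rise / run * 100
Gradient = 3.2 / 19.8 * 100 = 16.2%

16.2


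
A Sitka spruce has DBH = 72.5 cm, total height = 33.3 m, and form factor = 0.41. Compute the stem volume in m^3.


Formula: V = pi * (DBH/200)^2 * H * ff
Radius = DBH/200 = 72.5/200 = 0.3625 m
Radius^2 = 0.3625^2 = 0.13140625 m^2
V = pi * 0.13140625 * 33.3 * 0.41
V = 5.636 m^3

5.636


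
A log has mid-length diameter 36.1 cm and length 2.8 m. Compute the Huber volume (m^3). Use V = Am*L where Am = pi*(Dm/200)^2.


Huber: V = Am * L,  Am = pi*(Dm/200)^2
Am = pi*(36.1/200)^2 = 0.102354 m^2
V = 0.102354*2.8 = 0.2866 m^3

0.2866


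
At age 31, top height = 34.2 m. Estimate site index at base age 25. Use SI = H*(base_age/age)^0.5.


Formula: SI = H_dom * (base_age / age)^0.5
Age ratio = 25 / 31 = 0.80645
sqrt(age_ratio) = 0.89803
SI = 34.2 * 0.89803 = 30.7 m

30.7


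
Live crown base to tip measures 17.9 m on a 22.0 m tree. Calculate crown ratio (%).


Formula: Crown Ratio = (Crown Length / Total Height) * 100
CR = (17.9 m / 22.0 m) * 100
CR = 0.8136 * 100 = 81.4%

81.4


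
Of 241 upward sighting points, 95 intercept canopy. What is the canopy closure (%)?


Formula: Canopy closure = covered points / total points * 100
Closure = 95 / 241 * 100
Closure = 0.3942 * 100 = 39.4%

39.4


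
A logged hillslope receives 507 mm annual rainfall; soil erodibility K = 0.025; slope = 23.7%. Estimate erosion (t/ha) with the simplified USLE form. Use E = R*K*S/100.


Formula: E = R * K * S / 100  (simplified USLE)
R * K = 507 * 0.025 = 12.675
E = 12.675 * 23.7 / 100 = 3.0 t/ha

3.0


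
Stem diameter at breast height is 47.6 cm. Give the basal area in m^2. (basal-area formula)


Formula: BA = pi * (DBH/2)^2 / 10000  (cm^2 to m^2)
Radius = DBH/2 = 47.6/2 = 23.8 cm
BA = pi * 23.8^2 / 10000
   = 1779.5237 cm^2 / 10000
   = 0.178 m^2

0.178


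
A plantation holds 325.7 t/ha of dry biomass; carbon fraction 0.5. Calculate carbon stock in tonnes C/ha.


Formula: Carbon Stock = Biomass * Carbon Fraction
C = 325.7 t/ha * 0.5
C = 162.9 t C/ha

162.9


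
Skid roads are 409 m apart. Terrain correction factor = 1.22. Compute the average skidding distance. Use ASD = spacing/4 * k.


Formula: ASD = (spacing / 4) * correction
Uncorrected distance = spacing / 4 = 409 / 4 = 102.25 m
ASD = 102.25 * 1.22 = 125 m

125


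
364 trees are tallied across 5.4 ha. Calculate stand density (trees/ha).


Formula: Stand Density = N_trees / Area_ha
Density = 364 trees / 5.4 ha
Density = 67 trees/ha

67


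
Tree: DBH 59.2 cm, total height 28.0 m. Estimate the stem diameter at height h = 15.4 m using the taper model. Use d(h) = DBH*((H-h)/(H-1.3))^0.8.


Taper: d(h) = DBH * ((H - h) / (H - 1.3))^0.8
Numerator = H - h = 28.0 - 15.4 = 12.6 m
Denominator = H - 1.3 = 28.0 - 1.3 = 26.7 m
Ratio = 12.6 / 26.7 = 0.47191
d = 59.2 * 0.47191^0.8 = 32.5 cm

32.5


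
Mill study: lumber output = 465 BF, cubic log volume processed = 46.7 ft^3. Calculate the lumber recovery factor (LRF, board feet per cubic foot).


Formula: LRF = Lumber Output (BF) / Log Input (ft^3)
LRF = 465 BF / 46.7 ft^3
LRF = 9.96 BF/ft^3

9.96


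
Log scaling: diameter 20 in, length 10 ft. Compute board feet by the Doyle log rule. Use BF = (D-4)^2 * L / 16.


Doyle: BF = (D - 4)^2 * L / 16
Adjusted diameter = 20 - 4 = 16 in
(D-4)^2 = 16^2 = 256
BF = 256 * 10 / 16 = 160 BF

160


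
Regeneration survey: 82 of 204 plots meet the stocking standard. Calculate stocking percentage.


Formula: Stocking % = stocked plots / total plots * 100
Stocking = 82 / 204 * 100
Stocking = 0.402 * 100 = 40.2%

40.2


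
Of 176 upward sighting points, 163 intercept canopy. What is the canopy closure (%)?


Formula: Canopy closure = covered points / total points * 100
Closure = 163 / 176 * 100
Closure = 0.9261 * 100 = 92.6%

92.6


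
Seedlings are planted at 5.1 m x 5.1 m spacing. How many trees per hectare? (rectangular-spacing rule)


Formula: TPH = 10000 m^2/ha / (spacing_x * spacing_y)
Area per tree = 5.1 m * 5.1 m = 26.01 m^2
TPH = 10000 / 26.01 = 384 trees/ha

384


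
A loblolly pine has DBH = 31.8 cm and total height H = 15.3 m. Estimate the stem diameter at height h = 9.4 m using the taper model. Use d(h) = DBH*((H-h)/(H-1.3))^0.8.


Taper: d(h) = DBH * ((H - h) / (H - 1.3))^0.8
Numerator = H - h = 15.3 - 9.4 = 5.9 m
Denominator = H - 1.3 = 15.3 - 1.3 = 14.0 m
Ratio = 5.9 / 14.0 = 0.42143
d = 31.8 * 0.42143^0.8 = 15.9 cm

15.9


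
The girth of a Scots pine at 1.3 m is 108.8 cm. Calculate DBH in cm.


Formula: DBH = C / pi
DBH = 108.8 / pi
pi = 3.14159...
DBH = 34.6 cm

34.6


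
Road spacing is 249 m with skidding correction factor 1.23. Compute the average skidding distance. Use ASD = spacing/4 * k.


Formula: ASD = (spacing / 4) * correction
Uncorrected distance = spacing / 4 = 249 / 4 = 62.25 m
ASD = 62.25 * 1.23 = 77 m

77


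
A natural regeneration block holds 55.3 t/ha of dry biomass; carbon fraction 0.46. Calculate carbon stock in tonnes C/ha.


Formula: Carbon Stock = Biomass * Carbon Fraction
C = 55.3 t/ha * 0.46
C = 25.4 t C/ha

25.4


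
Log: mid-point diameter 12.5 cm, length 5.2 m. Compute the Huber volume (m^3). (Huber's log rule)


Huber: V = Am * L,  Am = pi*(Dm/200)^2
Am = pi*(12.5/200)^2 = 0.012272 m^2
V = 0.012272*5.2 = 0.0638 m^3

0.0638


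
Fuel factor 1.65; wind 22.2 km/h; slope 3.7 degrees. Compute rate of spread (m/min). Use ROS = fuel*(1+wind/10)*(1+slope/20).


Formula: ROS = fuel * (1 + wind/10) * (1 + slope/20)
Wind factor = 1 + 22.2/10 = 3.22
Slope factor = 1 + 3.7/20 = 1.185
ROS = 1.65 * 3.22 * 1.185 = 6.3 m/min

6.3


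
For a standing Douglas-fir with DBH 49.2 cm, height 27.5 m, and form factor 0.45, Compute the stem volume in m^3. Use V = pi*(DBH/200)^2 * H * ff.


Formula: V = pi * (DBH/200)^2 * H * ff
Radius = DBH/200 = 49.2/200 = 0.246 m
Radius^2 = 0.246^2 = 0.060516 m^2
V = pi * 0.060516 * 27.5 * 0.45
V = 2.353 m^3

2.353


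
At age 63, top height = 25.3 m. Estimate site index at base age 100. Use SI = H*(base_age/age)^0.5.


Formula: SI = H_dom * (base_age / age)^0.5
Age ratio = 100 / 63 = 1.5873
sqrt(age_ratio) = 1.25988
SI = 25.3 * 1.25988 = 31.9 m

31.9


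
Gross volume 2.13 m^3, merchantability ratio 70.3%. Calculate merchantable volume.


Formula: MV = V_total * (merchantable_pct / 100)
Merchantable fraction = 70.3% / 100 = 0.703
MV = 2.13 m^3 * 0.703 = 1.497 m^3

1.497


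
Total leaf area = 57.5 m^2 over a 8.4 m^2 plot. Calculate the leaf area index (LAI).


Formula: LAI = total leaf area / ground area  (dimensionless)
LAI = 57.5 m^2 / 8.4 m^2
LAI = 6.85

6.85


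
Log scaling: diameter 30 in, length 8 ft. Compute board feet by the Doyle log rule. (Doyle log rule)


Doyle: BF = (D - 4)^2 * L / 16
Adjusted diameter = 30 - 4 = 26 in
(D-4)^2 = 26^2 = 676
BF = 676 * 8 / 16 = 338 BF

338


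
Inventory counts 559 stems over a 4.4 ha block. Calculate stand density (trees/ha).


Formula: Stand Density = N_trees / Area_ha
Density = 559 trees / 4.4 ha
Density = 127 trees/ha

127


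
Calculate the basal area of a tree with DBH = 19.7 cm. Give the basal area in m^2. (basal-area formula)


Formula: BA = pi * (DBH/2)^2 / 10000  (cm^2 to m^2)
Radius = DBH/2 = 19.7/2 = 9.85 cm
BA = pi * 9.85^2 / 10000
   = 304.8052 cm^2 / 10000
   = 0.0305 m^2

0.0305


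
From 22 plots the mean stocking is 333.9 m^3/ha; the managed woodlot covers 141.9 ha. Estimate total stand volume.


Formula: Total Volume = Mean Volume per ha * Total Area
Total Volume = 333.9 m^3/ha * 141.9 ha
Total Volume = 47380 m^3

47380


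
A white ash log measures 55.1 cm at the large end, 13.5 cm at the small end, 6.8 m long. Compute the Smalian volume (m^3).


Smalian: V = (A1 + A2)/2 * L,  A = pi*(D/200)^2
A1 = pi*(55.1/200)^2 = 0.238448 m^2
A2 = pi*(13.5/200)^2 = 0.014314 m^2
V = (0.238448+0.014314)/2*6.8 = 0.8594 m^3

0.8594


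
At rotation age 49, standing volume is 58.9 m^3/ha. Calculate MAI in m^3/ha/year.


Formula: MAI = Total Volume / Stand Age
MAI = 58.9 m^3/ha / 49 years
MAI = 1.2 m^3/ha/year

1.2


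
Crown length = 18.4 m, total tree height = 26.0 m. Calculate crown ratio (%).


Formula: Crown Ratio = (Crown Length / Total Height) * 100
CR = (18.4 m / 26.0 m) * 100
CR = 0.7077 * 100 = 70.8%

70.8


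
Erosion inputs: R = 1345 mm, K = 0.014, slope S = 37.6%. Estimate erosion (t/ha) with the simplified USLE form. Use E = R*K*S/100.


Formula: E = R * K * S / 100  (simplified USLE)
R * K = 1345 * 0.014 = 18.83
E = 18.83 * 37.6 / 100 = 7.08 t/ha

7.08


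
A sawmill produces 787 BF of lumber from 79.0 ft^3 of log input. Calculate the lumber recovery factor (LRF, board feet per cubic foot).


Formula: LRF = Lumber Output (BF) / Log Input (ft^3)
LRF = 787 BF / 79.0 ft^3
LRF = 9.96 BF/ft^3

9.96


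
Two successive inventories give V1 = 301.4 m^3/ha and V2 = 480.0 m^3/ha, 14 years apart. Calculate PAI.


Formula: PAI = (V_T2 - V_T1) / (T2 - T1)
Volume increment = 480.0 - 301.4 = 178.6 m^3/ha
PAI = 178.6 / 14 = 12.76 m^3/ha/year

12.76


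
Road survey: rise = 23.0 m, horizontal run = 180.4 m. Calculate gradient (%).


Formula: Gradient = rise / run * 100
Gradient = 23.0 / 180.4 * 100 = 12.7%

12.7


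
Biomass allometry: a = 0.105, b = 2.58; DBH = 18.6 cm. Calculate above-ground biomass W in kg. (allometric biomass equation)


Formula: W = a * DBH^b  (allometric power law)
DBH^b = 18.6^2.58 = 1885.1391
W = 0.105 * 1885.1391 = 197.9 kg

197.9


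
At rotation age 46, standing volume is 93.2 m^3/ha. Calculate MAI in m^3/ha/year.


Formula: MAI = Total Volume / Stand Age
MAI = 93.2 m^3/ha / 46 years
MAI = 2.03 m^3/ha/year

2.03


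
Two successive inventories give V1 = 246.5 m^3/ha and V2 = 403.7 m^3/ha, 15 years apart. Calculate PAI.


Formula: PAI = (V_T2 - V_T1) / (T2 - T1)
Volume increment = 403.7 - 246.5 = 157.2 m^3/ha
PAI = 157.2 / 15 = 10.48 m^3/ha/year

10.48


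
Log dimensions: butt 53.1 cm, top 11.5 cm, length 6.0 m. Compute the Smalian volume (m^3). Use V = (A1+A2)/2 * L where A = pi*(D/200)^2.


Smalian: V = (A1 + A2)/2 * L,  A = pi*(D/200)^2
A1 = pi*(53.1/200)^2 = 0.221452 m^2
A2 = pi*(11.5/200)^2 = 0.010387 m^2
V = (0.221452+0.010387)/2*6.0 = 0.6955 m^3

0.6955


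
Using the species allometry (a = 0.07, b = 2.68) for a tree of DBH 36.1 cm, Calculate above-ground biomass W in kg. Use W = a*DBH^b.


Formula: W = a * DBH^b  (allometric power law)
DBH^b = 36.1^2.68 = 14932.0454
W = 0.07 * 14932.0454 = 1045.2 kg

1045.2


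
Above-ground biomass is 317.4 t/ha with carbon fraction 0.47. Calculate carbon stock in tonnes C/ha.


Formula: Carbon Stock = Biomass * Carbon Fraction
C = 317.4 t/ha * 0.47
C = 149.2 t C/ha

149.2


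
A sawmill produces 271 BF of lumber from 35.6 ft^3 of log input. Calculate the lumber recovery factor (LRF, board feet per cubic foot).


Formula: LRF = Lumber Output (BF) / Log Input (ft^3)
LRF = 271 BF / 35.6 ft^3
LRF = 7.61 BF/ft^3

7.61


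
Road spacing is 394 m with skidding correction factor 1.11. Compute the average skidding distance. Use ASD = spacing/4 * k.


Formula: ASD = (spacing / 4) * correction
Uncorrected distance = spacing / 4 = 394 / 4 = 98.5 m
ASD = 98.5 * 1.11 = 109 m

109


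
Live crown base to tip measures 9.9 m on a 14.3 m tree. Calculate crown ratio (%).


Formula: Crown Ratio = (Crown Length / Total Height) * 100
CR = (9.9 m / 14.3 m) * 100
CR = 0.6923 * 100 = 69.2%

69.2


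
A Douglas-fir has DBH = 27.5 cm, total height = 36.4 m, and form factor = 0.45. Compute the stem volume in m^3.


Formula: V = pi * (DBH/200)^2 * H * ff
Radius = DBH/200 = 27.5/200 = 0.1375 m
Radius^2 = 0.1375^2 = 0.01890625 m^2
V = pi * 0.01890625 * 36.4 * 0.45
V = 0.973 m^3

0.973


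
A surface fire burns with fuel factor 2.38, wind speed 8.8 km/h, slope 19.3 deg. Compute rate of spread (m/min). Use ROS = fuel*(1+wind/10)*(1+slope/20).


Formula: ROS = fuel * (1 + wind/10) * (1 + slope/20)
Wind factor = 1 + 8.8/10 = 1.88
Slope factor = 1 + 19.3/20 = 1.965
ROS = 2.38 * 1.88 * 1.965 = 8.79 m/min

8.79


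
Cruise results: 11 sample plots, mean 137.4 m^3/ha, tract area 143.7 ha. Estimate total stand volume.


Formula: Total Volume = Mean Volume per ha * Total Area
Total Volume = 137.4 m^3/ha * 143.7 ha
Total Volume = 19744 m^3

19744


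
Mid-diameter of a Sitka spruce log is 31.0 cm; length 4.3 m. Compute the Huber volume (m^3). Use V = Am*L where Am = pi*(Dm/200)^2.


Huber: V = Am * L,  Am = pi*(Dm/200)^2
Am = pi*(31.0/200)^2 = 0.075477 m^2
V = 0.075477*4.3 = 0.3246 m^3

0.3246


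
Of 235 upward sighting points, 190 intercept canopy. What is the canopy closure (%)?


Formula: Canopy closure = covered points / total points * 100
Closure = 190 / 235 * 100
Closure = 0.8085 * 100 = 80.9%

80.9


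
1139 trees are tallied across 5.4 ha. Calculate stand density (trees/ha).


Formula: Stand Density = N_trees / Area_ha
Density = 1139 trees / 5.4 ha
Density = 211 trees/ha

211


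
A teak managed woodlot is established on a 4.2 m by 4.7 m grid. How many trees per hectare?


Formula: TPH = 10000 m^2/ha / (spacing_x * spacing_y)
Area per tree = 4.2 m * 4.7 m = 19.74 m^2
TPH = 10000 / 19.74 = 507 trees/ha

507


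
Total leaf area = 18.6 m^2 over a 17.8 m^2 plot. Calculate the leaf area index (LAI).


Formula: LAI = total leaf area / ground area  (dimensionless)
LAI = 18.6 m^2 / 17.8 m^2
LAI = 1.04

1.04


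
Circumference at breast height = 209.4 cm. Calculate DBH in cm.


Formula: DBH = C / pi
DBH = 209.4 / pi
pi = 3.14159...
DBH = 66.7 cm

66.7


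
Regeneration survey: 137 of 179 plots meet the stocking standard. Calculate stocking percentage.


Formula: Stocking % = stocked plots / total plots * 100
Stocking = 137 / 179 * 100
Stocking = 0.7654 * 100 = 76.5%

76.5


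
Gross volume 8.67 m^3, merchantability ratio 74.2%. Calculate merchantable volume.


Formula: MV = V_total * (merchantable_pct / 100)
Merchantable fraction = 74.2% / 100 = 0.742
MV = 8.67 m^3 * 0.742 = 6.433 m^3

6.433


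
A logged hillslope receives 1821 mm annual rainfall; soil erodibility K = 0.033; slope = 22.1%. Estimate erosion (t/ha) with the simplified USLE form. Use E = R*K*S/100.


Formula: E = R * K * S / 100  (simplified USLE)
R * K = 1821 * 0.033 = 60.093
E = 60.093 * 22.1 / 100 = 13.28 t/ha

13.28


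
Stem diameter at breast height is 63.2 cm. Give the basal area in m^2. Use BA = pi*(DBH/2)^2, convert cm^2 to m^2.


Formula: BA = pi * (DBH/2)^2 / 10000  (cm^2 to m^2)
Radius = DBH/2 = 63.2/2 = 31.6 cm
BA = pi * 31.6^2 / 10000
   = 3137.0688 cm^2 / 10000
   = 0.3137 m^2

0.3137


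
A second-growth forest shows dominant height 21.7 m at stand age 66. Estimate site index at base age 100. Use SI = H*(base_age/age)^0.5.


Formula: SI = H_dom * (base_age / age)^0.5
Age ratio = 100 / 66 = 1.51515
sqrt(age_ratio) = 1.23091
SI = 21.7 * 1.23091 = 26.7 m

26.7


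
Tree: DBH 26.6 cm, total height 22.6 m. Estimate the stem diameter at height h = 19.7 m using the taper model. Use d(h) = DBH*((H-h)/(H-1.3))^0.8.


Taper: d(h) = DBH * ((H - h) / (H - 1.3))^0.8
Numerator = H - h = 22.6 - 19.7 = 2.9 m
Denominator = H - 1.3 = 22.6 - 1.3 = 21.3 m
Ratio = 2.9 / 21.3 = 0.13615
d = 26.6 * 0.13615^0.8 = 5.4 cm

5.4


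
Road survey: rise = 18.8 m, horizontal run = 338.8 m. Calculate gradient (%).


Formula: Gradient = rise / run * 100
Gradient = 18.8 / 338.8 * 100 = 5.5%

5.5


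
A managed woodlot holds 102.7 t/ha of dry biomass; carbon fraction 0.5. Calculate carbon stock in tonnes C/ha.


Formula: Carbon Stock = Biomass * Carbon Fraction
C = 102.7 t/ha * 0.5
C = 51.4 t C/ha

51.4


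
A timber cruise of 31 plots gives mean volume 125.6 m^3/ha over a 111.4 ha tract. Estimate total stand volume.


Formula: Total Volume = Mean Volume per ha * Total Area
Total Volume = 125.6 m^3/ha * 111.4 ha
Total Volume = 13992 m^3

13992


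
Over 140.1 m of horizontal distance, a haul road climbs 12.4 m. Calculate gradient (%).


Formula: Gradient = rise / run * 100
Gradient = 12.4 / 140.1 * 100 = 8.9%

8.9


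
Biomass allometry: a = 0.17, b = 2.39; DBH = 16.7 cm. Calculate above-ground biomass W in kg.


Formula: W = a * DBH^b  (allometric power law)
DBH^b = 16.7^2.39 = 836.1657
W = 0.17 * 836.1657 = 142.1 kg

142.1


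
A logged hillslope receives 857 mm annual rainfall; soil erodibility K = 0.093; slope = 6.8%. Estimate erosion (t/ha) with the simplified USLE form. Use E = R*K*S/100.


Formula: E = R * K * S / 100  (simplified USLE)
R * K = 857 * 0.093 = 79.701
E = 79.701 * 6.8 / 100 = 5.42 t/ha

5.42


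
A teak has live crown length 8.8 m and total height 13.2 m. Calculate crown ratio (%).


Formula: Crown Ratio = (Crown Length / Total Height) * 100
CR = (8.8 m / 13.2 m) * 100
CR = 0.6667 * 100 = 66.7%

66.7


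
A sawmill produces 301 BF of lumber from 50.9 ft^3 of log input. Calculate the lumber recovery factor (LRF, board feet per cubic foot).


Formula: LRF = Lumber Output (BF) / Log Input (ft^3)
LRF = 301 BF / 50.9 ft^3
LRF = 5.91 BF/ft^3

5.91


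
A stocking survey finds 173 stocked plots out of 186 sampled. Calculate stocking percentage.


Formula: Stocking % = stocked plots / total plots * 100
Stocking = 173 / 186 * 100
Stocking = 0.9301 * 100 = 93.0%

93.0


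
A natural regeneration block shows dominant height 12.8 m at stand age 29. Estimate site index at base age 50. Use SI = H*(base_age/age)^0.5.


Formula: SI = H_dom * (base_age / age)^0.5
Age ratio = 50 / 29 = 1.72414
sqrt(age_ratio) = 1.31306
SI = 12.8 * 1.31306 = 16.8 m

16.8


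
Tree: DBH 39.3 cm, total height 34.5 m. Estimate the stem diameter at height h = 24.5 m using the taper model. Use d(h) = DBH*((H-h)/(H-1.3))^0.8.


Taper: d(h) = DBH * ((H - h) / (H - 1.3))^0.8
Numerator = H - h = 34.5 - 24.5 = 10.0 m
Denominator = H - 1.3 = 34.5 - 1.3 = 33.2 m
Ratio = 10.0 / 33.2 = 0.3012
d = 39.3 * 0.3012^0.8 = 15.0 cm

15.0


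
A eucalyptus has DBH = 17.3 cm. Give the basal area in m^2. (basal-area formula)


Formula: BA = pi * (DBH/2)^2 / 10000  (cm^2 to m^2)
Radius = DBH/2 = 17.3/2 = 8.65 cm
BA = pi * 8.65^2 / 10000
   = 235.0618 cm^2 / 10000
   = 0.0235 m^2

0.0235


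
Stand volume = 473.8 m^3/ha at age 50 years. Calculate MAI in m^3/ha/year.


Formula: MAI = Total Volume / Stand Age
MAI = 473.8 m^3/ha / 50 years
MAI = 9.48 m^3/ha/year

9.48


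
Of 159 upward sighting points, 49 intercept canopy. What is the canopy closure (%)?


Formula: Canopy closure = covered points / total points * 100
Closure = 49 / 159 * 100
Closure = 0.3082 * 100 = 30.8%

30.8


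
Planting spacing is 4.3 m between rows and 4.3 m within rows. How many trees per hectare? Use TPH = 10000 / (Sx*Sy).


Formula: TPH = 10000 m^2/ha / (spacing_x * spacing_y)
Area per tree = 4.3 m * 4.3 m = 18.49 m^2
TPH = 10000 / 18.49 = 541 trees/ha

541


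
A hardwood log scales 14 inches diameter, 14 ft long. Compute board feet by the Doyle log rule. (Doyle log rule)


Doyle: BF = (D - 4)^2 * L / 16
Adjusted diameter = 14 - 4 = 10 in
(D-4)^2 = 10^2 = 100
BF = 100 * 14 / 16 = 88 BF

88


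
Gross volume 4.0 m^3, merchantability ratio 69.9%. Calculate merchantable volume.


Formula: MV = V_total * (merchantable_pct / 100)
Merchantable fraction = 69.9% / 100 = 0.699
MV = 4.0 m^3 * 0.699 = 2.796 m^3

2.796


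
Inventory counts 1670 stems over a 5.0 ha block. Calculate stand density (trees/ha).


Formula: Stand Density = N_trees / Area_ha
Density = 1670 trees / 5.0 ha
Density = 334 trees/ha

334


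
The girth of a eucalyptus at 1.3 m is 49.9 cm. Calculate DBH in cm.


Formula: DBH = C / pi
DBH = 49.9 / pi
pi = 3.14159...
DBH = 15.9 cm

15.9


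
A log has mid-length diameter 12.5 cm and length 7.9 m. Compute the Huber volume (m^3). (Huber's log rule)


Huber: V = Am * L,  Am = pi*(Dm/200)^2
Am = pi*(12.5/200)^2 = 0.012272 m^2
V = 0.012272*7.9 = 0.0969 m^3

0.0969


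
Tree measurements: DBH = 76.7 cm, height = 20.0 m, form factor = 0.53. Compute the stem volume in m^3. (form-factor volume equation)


Formula: V = pi * (DBH/200)^2 * H * ff
Radius = DBH/200 = 76.7/200 = 0.3835 m
Radius^2 = 0.3835^2 = 0.14707225 m^2
V = pi * 0.14707225 * 20.0 * 0.53
V = 4.898 m^3

4.898


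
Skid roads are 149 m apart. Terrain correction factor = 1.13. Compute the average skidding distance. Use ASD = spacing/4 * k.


Formula: ASD = (spacing / 4) * correction
Uncorrected distance = spacing / 4 = 149 / 4 = 37.25 m
ASD = 37.25 * 1.13 = 42 m

42


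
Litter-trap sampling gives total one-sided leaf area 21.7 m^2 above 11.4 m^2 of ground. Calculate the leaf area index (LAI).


Formula: LAI = total leaf area / ground area  (dimensionless)
LAI = 21.7 m^2 / 11.4 m^2
LAI = 1.9

1.9


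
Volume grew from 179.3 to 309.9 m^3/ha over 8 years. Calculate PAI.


Formula: PAI = (V_T2 - V_T1) / (T2 - T1)
Volume increment = 309.9 - 179.3 = 130.6 m^3/ha
PAI = 130.6 / 8 = 16.33 m^3/ha/year

16.33


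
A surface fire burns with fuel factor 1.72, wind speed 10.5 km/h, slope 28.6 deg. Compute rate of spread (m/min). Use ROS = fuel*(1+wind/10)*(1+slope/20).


Formula: ROS = fuel * (1 + wind/10) * (1 + slope/20)
Wind factor = 1 + 10.5/10 = 2.05
Slope factor = 1 + 28.6/20 = 2.43
ROS = 1.72 * 2.05 * 2.43 = 8.57 m/min

8.57


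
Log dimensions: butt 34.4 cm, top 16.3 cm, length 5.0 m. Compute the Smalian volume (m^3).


Smalian: V = (A1 + A2)/2 * L,  A = pi*(D/200)^2
A1 = pi*(34.4/200)^2 = 0.092941 m^2
A2 = pi*(16.3/200)^2 = 0.020867 m^2
V = (0.092941+0.020867)/2*5.0 = 0.2845 m^3

0.2845


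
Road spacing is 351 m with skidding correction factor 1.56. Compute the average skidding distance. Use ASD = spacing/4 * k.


Formula: ASD = (spacing / 4) * correction
Uncorrected distance = spacing / 4 = 351 / 4 = 87.75 m
ASD = 87.75 * 1.56 = 137 m

137


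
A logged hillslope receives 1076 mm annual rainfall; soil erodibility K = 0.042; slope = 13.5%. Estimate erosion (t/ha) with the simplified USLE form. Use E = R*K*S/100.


Formula: E = R * K * S / 100  (simplified USLE)
R * K = 1076 * 0.042 = 45.192
E = 45.192 * 13.5 / 100 = 6.1 t/ha

6.1


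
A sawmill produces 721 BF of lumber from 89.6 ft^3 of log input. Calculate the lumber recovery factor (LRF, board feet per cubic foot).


Formula: LRF = Lumber Output (BF) / Log Input (ft^3)
LRF = 721 BF / 89.6 ft^3
LRF = 8.05 BF/ft^3

8.05


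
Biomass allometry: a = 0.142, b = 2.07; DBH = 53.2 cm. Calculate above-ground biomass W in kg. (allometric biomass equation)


Formula: W = a * DBH^b  (allometric power law)
DBH^b = 53.2^2.07 = 3737.9809
W = 0.142 * 3737.9809 = 530.8 kg

530.8


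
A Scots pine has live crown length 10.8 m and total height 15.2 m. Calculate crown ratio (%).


Formula: Crown Ratio = (Crown Length / Total Height) * 100
CR = (10.8 m / 15.2 m) * 100
CR = 0.7105 * 100 = 71.1%

71.1


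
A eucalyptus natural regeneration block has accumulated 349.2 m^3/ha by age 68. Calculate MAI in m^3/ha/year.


Formula: MAI = Total Volume / Stand Age
MAI = 349.2 m^3/ha / 68 years
MAI = 5.14 m^3/ha/year

5.14


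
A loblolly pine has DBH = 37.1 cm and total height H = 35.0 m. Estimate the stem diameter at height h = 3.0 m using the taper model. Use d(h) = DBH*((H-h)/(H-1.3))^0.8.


Taper: d(h) = DBH * ((H - h) / (H - 1.3))^0.8
Numerator = H - h = 35.0 - 3.0 = 32.0 m
Denominator = H - 1.3 = 35.0 - 1.3 = 33.7 m
Ratio = 32.0 / 33.7 = 0.94955
d = 37.1 * 0.94955^0.8 = 35.6 cm

35.6


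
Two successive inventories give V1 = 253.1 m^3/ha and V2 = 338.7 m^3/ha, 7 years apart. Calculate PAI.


Formula: PAI = (V_T2 - V_T1) / (T2 - T1)
Volume increment = 338.7 - 253.1 = 85.6 m^3/ha
PAI = 85.6 / 7 = 12.23 m^3/ha/year

12.23


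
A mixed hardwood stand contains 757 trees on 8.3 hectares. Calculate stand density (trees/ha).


Formula: Stand Density = N_trees / Area_ha
Density = 757 trees / 8.3 ha
Density = 91 trees/ha

91


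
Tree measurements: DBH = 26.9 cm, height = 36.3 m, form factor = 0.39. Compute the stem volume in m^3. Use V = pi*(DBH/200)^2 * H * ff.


Formula: V = pi * (DBH/200)^2 * H * ff
Radius = DBH/200 = 26.9/200 = 0.1345 m
Radius^2 = 0.1345^2 = 0.01809025 m^2
V = pi * 0.01809025 * 36.3 * 0.39
V = 0.805 m^3

0.805


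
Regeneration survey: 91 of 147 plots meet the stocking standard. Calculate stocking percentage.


Formula: Stocking % = stocked plots / total plots * 100
Stocking = 91 / 147 * 100
Stocking = 0.619 * 100 = 61.9%

61.9


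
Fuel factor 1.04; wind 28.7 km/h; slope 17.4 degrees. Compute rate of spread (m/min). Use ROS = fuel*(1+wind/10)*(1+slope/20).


Formula: ROS = fuel * (1 + wind/10) * (1 + slope/20)
Wind factor = 1 + 28.7/10 = 3.87
Slope factor = 1 + 17.4/20 = 1.87
ROS = 1.04 * 3.87 * 1.87 = 7.53 m/min

7.53


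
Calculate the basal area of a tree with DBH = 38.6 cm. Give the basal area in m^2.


Formula: BA = pi * (DBH/2)^2 / 10000  (cm^2 to m^2)
Radius = DBH/2 = 38.6/2 = 19.3 cm
BA = pi * 19.3^2 / 10000
   = 1170.2118 cm^2 / 10000
   = 0.117 m^2

0.117


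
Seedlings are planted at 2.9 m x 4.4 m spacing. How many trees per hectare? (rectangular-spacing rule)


Formula: TPH = 10000 m^2/ha / (spacing_x * spacing_y)
Area per tree = 2.9 m * 4.4 m = 12.76 m^2
TPH = 10000 / 12.76 = 784 trees/ha

784


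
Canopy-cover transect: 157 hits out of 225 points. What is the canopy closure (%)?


Formula: Canopy closure = covered points / total points * 100
Closure = 157 / 225 * 100
Closure = 0.6978 * 100 = 69.8%

69.8


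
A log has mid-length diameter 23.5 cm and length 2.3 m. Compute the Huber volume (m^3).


Huber: V = Am * L,  Am = pi*(Dm/200)^2
Am = pi*(23.5/200)^2 = 0.043374 m^2
V = 0.043374*2.3 = 0.0998 m^3

0.0998


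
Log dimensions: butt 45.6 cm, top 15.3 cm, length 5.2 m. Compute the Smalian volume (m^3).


Smalian: V = (A1 + A2)/2 * L,  A = pi*(D/200)^2
A1 = pi*(45.6/200)^2 = 0.163313 m^2
A2 = pi*(15.3/200)^2 = 0.018385 m^2
V = (0.163313+0.018385)/2*5.2 = 0.4724 m^3

0.4724


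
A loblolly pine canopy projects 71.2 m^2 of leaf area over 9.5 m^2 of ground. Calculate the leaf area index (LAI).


Formula: LAI = total leaf area / ground area  (dimensionless)
LAI = 71.2 m^2 / 9.5 m^2
LAI = 7.49

7.49


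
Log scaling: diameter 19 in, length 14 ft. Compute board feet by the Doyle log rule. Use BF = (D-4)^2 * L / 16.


Doyle: BF = (D - 4)^2 * L / 16
Adjusted diameter = 19 - 4 = 15 in
(D-4)^2 = 15^2 = 225
BF = 225 * 14 / 16 = 197 BF

197


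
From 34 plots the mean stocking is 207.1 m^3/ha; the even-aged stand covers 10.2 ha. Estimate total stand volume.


Formula: Total Volume = Mean Volume per ha * Total Area
Total Volume = 207.1 m^3/ha * 10.2 ha
Total Volume = 2112 m^3

2112


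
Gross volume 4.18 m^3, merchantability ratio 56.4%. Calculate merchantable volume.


Formula: MV = V_total * (merchantable_pct / 100)
Merchantable fraction = 56.4% / 100 = 0.564
MV = 4.18 m^3 * 0.564 = 2.358 m^3

2.358


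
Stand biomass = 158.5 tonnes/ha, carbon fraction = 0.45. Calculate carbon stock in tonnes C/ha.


Formula: Carbon Stock = Biomass * Carbon Fraction
C = 158.5 t/ha * 0.45
C = 71.3 t C/ha

71.3


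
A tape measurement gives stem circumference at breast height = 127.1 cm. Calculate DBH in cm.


Formula: DBH = C / pi
DBH = 127.1 / pi
pi = 3.14159...
DBH = 40.5 cm

40.5


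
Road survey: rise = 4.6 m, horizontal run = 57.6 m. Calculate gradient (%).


Formula: Gradient = rise / run * 100
Gradient = 4.6 / 57.6 * 100 = 8.0%

8.0


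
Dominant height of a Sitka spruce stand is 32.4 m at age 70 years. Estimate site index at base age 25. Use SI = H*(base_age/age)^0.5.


Formula: SI = H_dom * (base_age / age)^0.5
Age ratio = 25 / 70 = 0.35714
sqrt(age_ratio) = 0.59761
SI = 32.4 * 0.59761 = 19.4 m

19.4


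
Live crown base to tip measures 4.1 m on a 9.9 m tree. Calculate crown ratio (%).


Formula: Crown Ratio = (Crown Length / Total Height) * 100
CR = (4.1 m / 9.9 m) * 100
CR = 0.4141 * 100 = 41.4%

41.4


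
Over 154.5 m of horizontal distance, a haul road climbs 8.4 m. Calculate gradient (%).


Formula: Gradient = rise / run * 100
Gradient = 8.4 / 154.5 * 100 = 5.4%

5.4


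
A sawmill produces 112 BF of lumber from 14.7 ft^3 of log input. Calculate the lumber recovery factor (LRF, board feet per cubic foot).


Formula: LRF = Lumber Output (BF) / Log Input (ft^3)
LRF = 112 BF / 14.7 ft^3
LRF = 7.62 BF/ft^3

7.62


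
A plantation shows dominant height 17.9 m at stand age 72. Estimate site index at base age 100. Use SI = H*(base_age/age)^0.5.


Formula: SI = H_dom * (base_age / age)^0.5
Age ratio = 100 / 72 = 1.38889
sqrt(age_ratio) = 1.17851
SI = 17.9 * 1.17851 = 21.1 m

21.1


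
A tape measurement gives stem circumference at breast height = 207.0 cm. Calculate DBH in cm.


Formula: DBH = C / pi
DBH = 207.0 / pi
pi = 3.14159...
DBH = 65.9 cm

65.9


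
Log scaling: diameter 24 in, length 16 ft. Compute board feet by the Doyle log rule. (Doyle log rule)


Doyle: BF = (D - 4)^2 * L / 16
Adjusted diameter = 24 - 4 = 20 in
(D-4)^2 = 20^2 = 400
BF = 400 * 16 / 16 = 400 BF

400


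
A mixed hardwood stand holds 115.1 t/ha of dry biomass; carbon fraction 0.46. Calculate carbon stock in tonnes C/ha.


Formula: Carbon Stock = Biomass * Carbon Fraction
C = 115.1 t/ha * 0.46
C = 52.9 t C/ha

52.9


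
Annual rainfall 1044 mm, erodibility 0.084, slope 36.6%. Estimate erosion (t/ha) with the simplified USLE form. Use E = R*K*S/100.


Formula: E = R * K * S / 100  (simplified USLE)
R * K = 1044 * 0.084 = 87.696
E = 87.696 * 36.6 / 100 = 32.1 t/ha

32.1


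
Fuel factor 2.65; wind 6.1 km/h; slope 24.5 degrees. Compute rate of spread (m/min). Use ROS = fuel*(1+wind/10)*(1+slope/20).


Formula: ROS = fuel * (1 + wind/10) * (1 + slope/20)
Wind factor = 1 + 6.1/10 = 1.61
Slope factor = 1 + 24.5/20 = 2.225
ROS = 2.65 * 1.61 * 2.225 = 9.49 m/min

9.49


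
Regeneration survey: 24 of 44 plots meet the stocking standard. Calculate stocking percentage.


Formula: Stocking % = stocked plots / total plots * 100
Stocking = 24 / 44 * 100
Stocking = 0.5455 * 100 = 54.5%

54.5


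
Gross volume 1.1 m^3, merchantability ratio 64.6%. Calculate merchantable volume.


Formula: MV = V_total * (merchantable_pct / 100)
Merchantable fraction = 64.6% / 100 = 0.646
MV = 1.1 m^3 * 0.646 = 0.711 m^3

0.711


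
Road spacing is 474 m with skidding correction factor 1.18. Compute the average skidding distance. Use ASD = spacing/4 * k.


Formula: ASD = (spacing / 4) * correction
Uncorrected distance = spacing / 4 = 474 / 4 = 118.5 m
ASD = 118.5 * 1.18 = 140 m

140


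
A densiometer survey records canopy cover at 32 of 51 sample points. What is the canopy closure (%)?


Formula: Canopy closure = covered points / total points * 100
Closure = 32 / 51 * 100
Closure = 0.6275 * 100 = 62.7%

62.7


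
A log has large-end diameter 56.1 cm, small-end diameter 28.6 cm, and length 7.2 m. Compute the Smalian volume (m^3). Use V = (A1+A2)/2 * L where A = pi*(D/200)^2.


Smalian: V = (A1 + A2)/2 * L,  A = pi*(D/200)^2
A1 = pi*(56.1/200)^2 = 0.247181 m^2
A2 = pi*(28.6/200)^2 = 0.064242 m^2
V = (0.247181+0.064242)/2*7.2 = 1.1211 m^3

1.1211


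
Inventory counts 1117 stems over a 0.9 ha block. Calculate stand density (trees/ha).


Formula: Stand Density = N_trees / Area_ha
Density = 1117 trees / 0.9 ha
Density = 1241 trees/ha

1241


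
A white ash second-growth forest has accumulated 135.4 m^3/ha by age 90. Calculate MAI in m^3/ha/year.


Formula: MAI = Total Volume / Stand Age
MAI = 135.4 m^3/ha / 90 years
MAI = 1.5 m^3/ha/year

1.5


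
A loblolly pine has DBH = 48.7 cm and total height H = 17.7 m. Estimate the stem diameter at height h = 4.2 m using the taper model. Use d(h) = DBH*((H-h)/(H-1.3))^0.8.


Taper: d(h) = DBH * ((H - h) / (H - 1.3))^0.8
Numerator = H - h = 17.7 - 4.2 = 13.5 m
Denominator = H - 1.3 = 17.7 - 1.3 = 16.4 m
Ratio = 13.5 / 16.4 = 0.82317
d = 48.7 * 0.82317^0.8 = 41.7 cm

41.7


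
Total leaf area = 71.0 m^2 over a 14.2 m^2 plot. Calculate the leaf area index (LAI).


Formula: LAI = total leaf area / ground area  (dimensionless)
LAI = 71.0 m^2 / 14.2 m^2
LAI = 5.0

5.0


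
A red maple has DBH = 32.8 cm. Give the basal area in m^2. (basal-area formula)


Formula: BA = pi * (DBH/2)^2 / 10000  (cm^2 to m^2)
Radius = DBH/2 = 32.8/2 = 16.4 cm
BA = pi * 16.4^2 / 10000
   = 844.9628 cm^2 / 10000
   = 0.0845 m^2

0.0845


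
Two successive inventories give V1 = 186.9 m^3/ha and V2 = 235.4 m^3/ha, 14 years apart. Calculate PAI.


Formula: PAI = (V_T2 - V_T1) / (T2 - T1)
Volume increment = 235.4 - 186.9 = 48.5 m^3/ha
PAI = 48.5 / 14 = 3.46 m^3/ha/year

3.46


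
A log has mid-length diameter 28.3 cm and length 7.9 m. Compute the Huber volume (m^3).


Huber: V = Am * L,  Am = pi*(Dm/200)^2
Am = pi*(28.3/200)^2 = 0.062902 m^2
V = 0.062902*7.9 = 0.4969 m^3

0.4969


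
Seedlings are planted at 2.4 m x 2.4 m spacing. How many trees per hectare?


Formula: TPH = 10000 m^2/ha / (spacing_x * spacing_y)
Area per tree = 2.4 m * 2.4 m = 5.76 m^2
TPH = 10000 / 5.76 = 1736 trees/ha

1736


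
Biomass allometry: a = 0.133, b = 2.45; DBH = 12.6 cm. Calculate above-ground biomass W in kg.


Formula: W = a * DBH^b  (allometric power law)
DBH^b = 12.6^2.45 = 496.4869
W = 0.133 * 496.4869 = 66.0 kg

66.0


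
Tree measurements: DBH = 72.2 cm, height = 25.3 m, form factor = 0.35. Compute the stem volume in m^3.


Formula: V = pi * (DBH/200)^2 * H * ff
Radius = DBH/200 = 72.2/200 = 0.361 m
Radius^2 = 0.361^2 = 0.130321 m^2
V = pi * 0.130321 * 25.3 * 0.35
V = 3.625 m^3

3.625


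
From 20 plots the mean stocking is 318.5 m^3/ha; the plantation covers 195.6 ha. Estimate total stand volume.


Formula: Total Volume = Mean Volume per ha * Total Area
Total Volume = 318.5 m^3/ha * 195.6 ha
Total Volume = 62299 m^3

62299


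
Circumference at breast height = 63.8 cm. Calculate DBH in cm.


Formula: DBH = C / pi
DBH = 63.8 / pi
pi = 3.14159...
DBH = 20.3 cm

20.3


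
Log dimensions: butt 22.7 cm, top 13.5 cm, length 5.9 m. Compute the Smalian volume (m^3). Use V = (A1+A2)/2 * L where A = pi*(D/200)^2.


Smalian: V = (A1 + A2)/2 * L,  A = pi*(D/200)^2
A1 = pi*(22.7/200)^2 = 0.040471 m^2
A2 = pi*(13.5/200)^2 = 0.014314 m^2
V = (0.040471+0.014314)/2*5.9 = 0.1616 m^3

0.1616


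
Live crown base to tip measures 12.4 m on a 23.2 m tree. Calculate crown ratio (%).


Formula: Crown Ratio = (Crown Length / Total Height) * 100
CR = (12.4 m / 23.2 m) * 100
CR = 0.5345 * 100 = 53.4%

53.4


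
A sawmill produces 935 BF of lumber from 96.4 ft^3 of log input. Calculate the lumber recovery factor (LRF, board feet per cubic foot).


Formula: LRF = Lumber Output (BF) / Log Input (ft^3)
LRF = 935 BF / 96.4 ft^3
LRF = 9.7 BF/ft^3

9.7


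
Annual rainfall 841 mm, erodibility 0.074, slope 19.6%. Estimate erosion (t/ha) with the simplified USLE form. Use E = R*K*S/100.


Formula: E = R * K * S / 100  (simplified USLE)
R * K = 841 * 0.074 = 62.234
E = 62.234 * 19.6 / 100 = 12.2 t/ha

12.2


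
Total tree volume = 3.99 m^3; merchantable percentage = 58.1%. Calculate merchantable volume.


Formula: MV = V_total * (merchantable_pct / 100)
Merchantable fraction = 58.1% / 100 = 0.581
MV = 3.99 m^3 * 0.581 = 2.318 m^3

2.318


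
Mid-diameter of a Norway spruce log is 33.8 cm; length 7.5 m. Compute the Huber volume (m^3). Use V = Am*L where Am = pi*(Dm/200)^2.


Huber: V = Am * L,  Am = pi*(Dm/200)^2
Am = pi*(33.8/200)^2 = 0.089727 m^2
V = 0.089727*7.5 = 0.673 m^3

0.673


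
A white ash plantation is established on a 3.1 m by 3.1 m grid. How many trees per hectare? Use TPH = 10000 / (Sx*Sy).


Formula: TPH = 10000 m^2/ha / (spacing_x * spacing_y)
Area per tree = 3.1 m * 3.1 m = 9.61 m^2
TPH = 10000 / 9.61 = 1041 trees/ha

1041


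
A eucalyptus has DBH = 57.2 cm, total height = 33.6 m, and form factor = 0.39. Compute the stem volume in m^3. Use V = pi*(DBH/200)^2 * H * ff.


Formula: V = pi * (DBH/200)^2 * H * ff
Radius = DBH/200 = 57.2/200 = 0.286 m
Radius^2 = 0.286^2 = 0.081796 m^2
V = pi * 0.081796 * 33.6 * 0.39
V = 3.367 m^3

3.367


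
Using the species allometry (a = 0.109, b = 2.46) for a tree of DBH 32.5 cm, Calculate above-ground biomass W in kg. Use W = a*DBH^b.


Formula: W = a * DBH^b  (allometric power law)
DBH^b = 32.5^2.46 = 5238.8151
W = 0.109 * 5238.8151 = 571.0 kg

571.0


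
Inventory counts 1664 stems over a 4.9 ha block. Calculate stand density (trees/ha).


Formula: Stand Density = N_trees / Area_ha
Density = 1664 trees / 4.9 ha
Density = 340 trees/ha

340


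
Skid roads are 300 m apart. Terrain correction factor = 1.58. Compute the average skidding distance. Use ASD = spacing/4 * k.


Formula: ASD = (spacing / 4) * correction
Uncorrected distance = spacing / 4 = 300 / 4 = 75 m
ASD = 75 * 1.58 = 119 m

119


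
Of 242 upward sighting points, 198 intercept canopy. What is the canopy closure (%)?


Formula: Canopy closure = covered points / total points * 100
Closure = 198 / 242 * 100
Closure = 0.8182 * 100 = 81.8%

81.8


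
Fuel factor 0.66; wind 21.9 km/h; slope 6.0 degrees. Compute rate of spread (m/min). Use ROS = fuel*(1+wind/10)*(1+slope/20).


Formula: ROS = fuel * (1 + wind/10) * (1 + slope/20)
Wind factor = 1 + 21.9/10 = 3.19
Slope factor = 1 + 6.0/20 = 1.3
ROS = 0.66 * 3.19 * 1.3 = 2.74 m/min

2.74


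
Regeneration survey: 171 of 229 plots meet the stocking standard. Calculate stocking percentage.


Formula: Stocking % = stocked plots / total plots * 100
Stocking = 171 / 229 * 100
Stocking = 0.7467 * 100 = 74.7%

74.7


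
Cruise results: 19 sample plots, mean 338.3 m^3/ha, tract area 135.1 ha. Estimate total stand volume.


Formula: Total Volume = Mean Volume per ha * Total Area
Total Volume = 338.3 m^3/ha * 135.1 ha
Total Volume = 45704 m^3

45704


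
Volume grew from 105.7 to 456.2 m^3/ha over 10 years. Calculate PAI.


Formula: PAI = (V_T2 - V_T1) / (T2 - T1)
Volume increment = 456.2 - 105.7 = 350.5 m^3/ha
PAI = 350.5 / 10 = 35.05 m^3/ha/year

35.05


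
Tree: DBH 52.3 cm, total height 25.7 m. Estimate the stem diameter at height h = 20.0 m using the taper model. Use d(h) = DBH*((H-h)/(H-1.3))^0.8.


Taper: d(h) = DBH * ((H - h) / (H - 1.3))^0.8
Numerator = H - h = 25.7 - 20.0 = 5.7 m
Denominator = H - 1.3 = 25.7 - 1.3 = 24.4 m
Ratio = 5.7 / 24.4 = 0.23361
d = 52.3 * 0.23361^0.8 = 16.3 cm

16.3
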